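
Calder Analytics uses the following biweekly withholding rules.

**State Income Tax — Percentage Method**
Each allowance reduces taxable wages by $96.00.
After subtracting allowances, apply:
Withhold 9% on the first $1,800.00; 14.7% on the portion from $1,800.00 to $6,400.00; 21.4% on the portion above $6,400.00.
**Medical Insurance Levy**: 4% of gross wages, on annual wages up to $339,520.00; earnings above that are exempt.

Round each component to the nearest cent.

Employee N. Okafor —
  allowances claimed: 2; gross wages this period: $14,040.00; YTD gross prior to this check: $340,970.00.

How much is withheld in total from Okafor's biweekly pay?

$2,432.07

State Income Tax: taxable = $14,040.00 − 2×$96.00 = $13,848.00
  $838.20 + 21.4% × ($13,848.00 − $6,400.00) = $838.20 + 21.4% × $7,448.00 = $2,432.07
Medical Insurance Levy: YTD $340,970.00 ≥ cap $339,520.00 → $0.00
Total: $2,432.07 + $0.00 = $2,432.07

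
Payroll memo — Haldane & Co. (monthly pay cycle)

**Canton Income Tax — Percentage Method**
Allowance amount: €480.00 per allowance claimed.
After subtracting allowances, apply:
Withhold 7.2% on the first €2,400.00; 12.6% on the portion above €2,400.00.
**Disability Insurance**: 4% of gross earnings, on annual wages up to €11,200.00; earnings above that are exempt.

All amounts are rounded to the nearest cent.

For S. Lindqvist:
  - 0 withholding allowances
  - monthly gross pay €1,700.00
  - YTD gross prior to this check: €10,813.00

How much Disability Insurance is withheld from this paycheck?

Disability Insurance: cap €11,200.00 − YTD €10,813.00 = €387.00 subject; 4% × €387.00 = €15.48

€15.48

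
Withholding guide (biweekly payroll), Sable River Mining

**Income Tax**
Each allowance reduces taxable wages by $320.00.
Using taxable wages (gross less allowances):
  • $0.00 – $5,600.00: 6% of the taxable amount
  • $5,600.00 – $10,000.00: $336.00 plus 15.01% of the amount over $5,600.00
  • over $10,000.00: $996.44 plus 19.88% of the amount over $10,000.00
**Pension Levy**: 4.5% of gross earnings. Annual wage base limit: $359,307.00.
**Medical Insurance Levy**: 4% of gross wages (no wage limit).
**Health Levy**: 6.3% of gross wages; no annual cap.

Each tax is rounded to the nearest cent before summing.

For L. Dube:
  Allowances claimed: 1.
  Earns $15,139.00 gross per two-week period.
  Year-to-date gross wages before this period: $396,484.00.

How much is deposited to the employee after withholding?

Income Tax: taxable = $15,139.00 − 1×$320.00 = $14,819.00
  $996.44 + 19.88% × ($14,819.00 − $10,000.00) = $996.44 + 19.88% × $4,819.00 = $1,954.46
Pension Levy: YTD $396,484.00 ≥ cap $359,307.00 → $0.00
Medical Insurance Levy: 4% × $15,139.00 = $605.56
Health Levy: 6.3% × $15,139.00 = $953.76
Total withheld: $1,954.46 + $0.00 + $605.56 + $953.76 = $3,513.78
Net pay: $15,139.00 − $3,513.78 = $11,625.22

$11,625.22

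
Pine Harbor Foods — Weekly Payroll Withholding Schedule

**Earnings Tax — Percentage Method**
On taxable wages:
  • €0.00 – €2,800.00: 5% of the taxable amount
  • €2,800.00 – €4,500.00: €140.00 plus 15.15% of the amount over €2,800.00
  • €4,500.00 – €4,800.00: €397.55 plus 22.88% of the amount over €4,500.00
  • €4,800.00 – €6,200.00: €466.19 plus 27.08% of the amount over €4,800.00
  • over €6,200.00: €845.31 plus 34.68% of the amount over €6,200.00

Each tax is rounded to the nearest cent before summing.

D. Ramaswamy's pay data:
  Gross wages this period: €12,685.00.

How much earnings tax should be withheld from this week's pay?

€3,094.31

Earnings Tax: taxable = €12,685.00
  €845.31 + 34.68% × (€12,685.00 − €6,200.00) = €845.31 + 34.68% × €6,485.00 = €3,094.31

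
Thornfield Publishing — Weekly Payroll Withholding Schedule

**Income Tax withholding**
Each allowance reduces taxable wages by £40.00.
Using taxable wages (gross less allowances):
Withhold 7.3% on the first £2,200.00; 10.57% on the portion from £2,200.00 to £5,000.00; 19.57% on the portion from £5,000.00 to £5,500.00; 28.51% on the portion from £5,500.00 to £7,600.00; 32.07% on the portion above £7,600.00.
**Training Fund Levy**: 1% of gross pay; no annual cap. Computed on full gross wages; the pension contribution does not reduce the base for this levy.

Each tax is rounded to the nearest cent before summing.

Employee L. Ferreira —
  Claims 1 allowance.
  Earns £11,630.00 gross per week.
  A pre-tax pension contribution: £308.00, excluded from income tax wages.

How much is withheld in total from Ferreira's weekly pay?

£2,450.24

Income Tax: taxable = £11,630.00 − £308.00 − 1×£40.00 = £11,282.00
  £1,153.12 + 32.07% × (£11,282.00 − £7,600.00) = £1,153.12 + 32.07% × £3,682.00 = £2,333.94
Training Fund Levy: 1% × £11,630.00 = £116.30
Total: £2,333.94 + £116.30 = £2,450.24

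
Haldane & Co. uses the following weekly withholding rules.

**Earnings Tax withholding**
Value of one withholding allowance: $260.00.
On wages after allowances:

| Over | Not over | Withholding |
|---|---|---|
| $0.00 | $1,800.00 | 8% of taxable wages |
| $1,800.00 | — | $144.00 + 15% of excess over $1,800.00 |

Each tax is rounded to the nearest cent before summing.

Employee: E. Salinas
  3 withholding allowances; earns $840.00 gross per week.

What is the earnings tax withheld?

$4.80

Earnings Tax: taxable = $840.00 − 3×$260.00 = $60.00
  8% × $60.00 = $4.80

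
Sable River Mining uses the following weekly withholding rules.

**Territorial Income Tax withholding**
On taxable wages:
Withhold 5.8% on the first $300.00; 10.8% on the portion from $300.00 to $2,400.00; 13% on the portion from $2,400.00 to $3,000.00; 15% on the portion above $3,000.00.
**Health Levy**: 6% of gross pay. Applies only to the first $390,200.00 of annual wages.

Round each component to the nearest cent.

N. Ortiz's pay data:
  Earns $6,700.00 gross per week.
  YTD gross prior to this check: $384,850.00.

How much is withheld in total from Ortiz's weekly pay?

$1,198.20

Territorial Income Tax: taxable = $6,700.00
  $322.20 + 15% × ($6,700.00 − $3,000.00) = $322.20 + 15% × $3,700.00 = $877.20
Health Levy: cap $390,200.00 − YTD $384,850.00 = $5,350.00 subject; 6% × $5,350.00 = $321.00
Total: $877.20 + $321.00 = $1,198.20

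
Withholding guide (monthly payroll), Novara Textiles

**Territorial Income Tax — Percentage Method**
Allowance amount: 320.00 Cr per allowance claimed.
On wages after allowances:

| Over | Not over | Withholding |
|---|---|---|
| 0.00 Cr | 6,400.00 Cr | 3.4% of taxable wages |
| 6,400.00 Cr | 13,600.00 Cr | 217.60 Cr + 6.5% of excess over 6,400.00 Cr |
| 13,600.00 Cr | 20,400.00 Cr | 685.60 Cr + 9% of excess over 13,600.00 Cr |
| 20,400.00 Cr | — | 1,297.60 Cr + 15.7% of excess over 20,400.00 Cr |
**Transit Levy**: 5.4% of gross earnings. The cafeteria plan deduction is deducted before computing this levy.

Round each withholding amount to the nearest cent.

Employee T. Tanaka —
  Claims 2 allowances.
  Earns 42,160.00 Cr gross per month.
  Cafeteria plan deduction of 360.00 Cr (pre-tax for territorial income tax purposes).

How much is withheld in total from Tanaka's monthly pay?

Territorial Income Tax: taxable = 42,160.00 Cr − 360.00 Cr − 2×320.00 Cr = 41,160.00 Cr
  1,297.60 Cr + 15.7% × (41,160.00 Cr − 20,400.00 Cr) = 1,297.60 Cr + 15.7% × 20,760.00 Cr = 4,556.92 Cr
Transit Levy: 5.4% × 41,800.00 Cr = 2,257.20 Cr
Total: 4,556.92 Cr + 2,257.20 Cr = 6,814.12 Cr

6,814.12 Cr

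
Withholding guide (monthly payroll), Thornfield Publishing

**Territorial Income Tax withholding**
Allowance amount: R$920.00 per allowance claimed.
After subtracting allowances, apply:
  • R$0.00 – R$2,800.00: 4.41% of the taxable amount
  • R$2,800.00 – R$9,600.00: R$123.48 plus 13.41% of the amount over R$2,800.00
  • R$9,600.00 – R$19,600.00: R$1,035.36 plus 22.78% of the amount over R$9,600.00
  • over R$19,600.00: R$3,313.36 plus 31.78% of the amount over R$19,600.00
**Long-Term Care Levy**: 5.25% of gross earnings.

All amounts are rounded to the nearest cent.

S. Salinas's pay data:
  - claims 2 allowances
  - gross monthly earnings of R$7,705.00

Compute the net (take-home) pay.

Territorial Income Tax: taxable = R$7,705.00 − 2×R$920.00 = R$5,865.00
  R$123.48 + 13.41% × (R$5,865.00 − R$2,800.00) = R$123.48 + 13.41% × R$3,065.00 = R$534.50
Long-Term Care Levy: 5.25% × R$7,705.00 = R$404.51
Total withheld: R$534.50 + R$404.51 = R$939.01
Net pay: R$7,705.00 − R$939.01 = R$6,765.99

R$6,765.99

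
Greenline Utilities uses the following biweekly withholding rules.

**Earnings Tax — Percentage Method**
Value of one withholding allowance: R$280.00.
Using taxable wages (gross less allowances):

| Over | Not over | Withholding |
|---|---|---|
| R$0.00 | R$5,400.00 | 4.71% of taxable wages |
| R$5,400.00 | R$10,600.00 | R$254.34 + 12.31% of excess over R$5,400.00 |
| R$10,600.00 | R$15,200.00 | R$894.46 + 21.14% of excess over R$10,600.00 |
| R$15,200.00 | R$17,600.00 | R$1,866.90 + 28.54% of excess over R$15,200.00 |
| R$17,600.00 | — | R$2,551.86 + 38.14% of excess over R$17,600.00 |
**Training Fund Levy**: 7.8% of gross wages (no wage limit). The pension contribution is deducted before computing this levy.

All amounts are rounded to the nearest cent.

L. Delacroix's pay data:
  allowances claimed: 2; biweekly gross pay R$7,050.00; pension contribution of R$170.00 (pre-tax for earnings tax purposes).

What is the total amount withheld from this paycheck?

Earnings Tax: taxable = R$7,050.00 − R$170.00 − 2×R$280.00 = R$6,320.00
  R$254.34 + 12.31% × (R$6,320.00 − R$5,400.00) = R$254.34 + 12.31% × R$920.00 = R$367.59
Training Fund Levy: 7.8% × R$6,880.00 = R$536.64
Total: R$367.59 + R$536.64 = R$904.23

R$904.23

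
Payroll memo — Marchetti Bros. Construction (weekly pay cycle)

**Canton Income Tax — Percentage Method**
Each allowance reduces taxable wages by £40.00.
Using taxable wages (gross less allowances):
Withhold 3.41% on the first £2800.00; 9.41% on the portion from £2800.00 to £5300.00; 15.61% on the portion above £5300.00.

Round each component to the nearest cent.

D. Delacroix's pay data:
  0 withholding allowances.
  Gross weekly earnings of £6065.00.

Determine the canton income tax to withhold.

£450.15

Canton Income Tax: taxable = £6065.00
  £330.73 + 15.61% × (£6065.00 − £5300.00) = £330.73 + 15.61% × £765.00 = £450.15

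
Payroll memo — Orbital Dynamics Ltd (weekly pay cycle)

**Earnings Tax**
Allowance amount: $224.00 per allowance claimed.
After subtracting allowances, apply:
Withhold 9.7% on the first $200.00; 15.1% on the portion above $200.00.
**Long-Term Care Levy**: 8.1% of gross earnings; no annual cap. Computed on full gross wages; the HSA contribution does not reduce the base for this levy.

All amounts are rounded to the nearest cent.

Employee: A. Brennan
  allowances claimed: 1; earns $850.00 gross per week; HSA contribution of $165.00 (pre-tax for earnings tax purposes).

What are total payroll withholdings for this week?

$127.66

Earnings Tax: taxable = $850.00 − $165.00 − 1×$224.00 = $461.00
  $19.40 + 15.1% × ($461.00 − $200.00) = $19.40 + 15.1% × $261.00 = $58.81
Long-Term Care Levy: 8.1% × $850.00 = $68.85
Total: $58.81 + $68.85 = $127.66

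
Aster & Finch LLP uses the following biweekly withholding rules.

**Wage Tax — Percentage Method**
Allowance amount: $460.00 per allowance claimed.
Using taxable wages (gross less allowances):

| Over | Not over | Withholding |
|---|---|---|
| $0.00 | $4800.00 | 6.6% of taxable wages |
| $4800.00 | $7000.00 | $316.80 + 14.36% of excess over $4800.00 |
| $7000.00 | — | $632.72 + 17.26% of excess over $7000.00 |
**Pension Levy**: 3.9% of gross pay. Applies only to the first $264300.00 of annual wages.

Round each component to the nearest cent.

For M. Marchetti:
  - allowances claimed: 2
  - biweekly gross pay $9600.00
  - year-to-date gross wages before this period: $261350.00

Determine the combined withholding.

$1037.74

Wage Tax: taxable = $9600.00 − 2×$460.00 = $8680.00
  $632.72 + 17.26% × ($8680.00 − $7000.00) = $632.72 + 17.26% × $1680.00 = $922.69
Pension Levy: cap $264300.00 − YTD $261350.00 = $2950.00 subject; 3.9% × $2950.00 = $115.05
Total: $922.69 + $115.05 = $1037.74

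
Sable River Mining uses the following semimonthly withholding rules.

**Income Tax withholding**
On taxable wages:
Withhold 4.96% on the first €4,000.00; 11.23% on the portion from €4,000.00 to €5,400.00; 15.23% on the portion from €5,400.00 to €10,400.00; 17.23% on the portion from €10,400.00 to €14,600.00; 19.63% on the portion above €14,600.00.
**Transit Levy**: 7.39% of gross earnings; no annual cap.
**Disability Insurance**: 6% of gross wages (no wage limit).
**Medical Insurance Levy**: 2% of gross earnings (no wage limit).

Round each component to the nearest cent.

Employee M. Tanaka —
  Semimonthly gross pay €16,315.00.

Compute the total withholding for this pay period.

Income Tax: taxable = €16,315.00
  €1,840.78 + 19.63% × (€16,315.00 − €14,600.00) = €1,840.78 + 19.63% × €1,715.00 = €2,177.43
Transit Levy: 7.39% × €16,315.00 = €1,205.68
Disability Insurance: 6% × €16,315.00 = €978.90
Medical Insurance Levy: 2% × €16,315.00 = €326.30
Total: €2,177.43 + €1,205.68 + €978.90 + €326.30 = €4,688.31

€4,688.31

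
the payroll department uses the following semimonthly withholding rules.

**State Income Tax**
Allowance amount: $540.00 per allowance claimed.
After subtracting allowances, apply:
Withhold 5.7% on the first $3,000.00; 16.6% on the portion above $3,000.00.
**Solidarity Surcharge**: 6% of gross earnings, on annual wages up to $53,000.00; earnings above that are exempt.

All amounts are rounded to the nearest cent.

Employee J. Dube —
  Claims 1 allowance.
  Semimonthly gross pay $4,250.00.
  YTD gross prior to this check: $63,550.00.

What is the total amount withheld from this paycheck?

$288.86

State Income Tax: taxable = $4,250.00 − 1×$540.00 = $3,710.00
  $171.00 + 16.6% × ($3,710.00 − $3,000.00) = $171.00 + 16.6% × $710.00 = $288.86
Solidarity Surcharge: YTD $63,550.00 ≥ cap $53,000.00 → $0.00
Total: $288.86 + $0.00 = $288.86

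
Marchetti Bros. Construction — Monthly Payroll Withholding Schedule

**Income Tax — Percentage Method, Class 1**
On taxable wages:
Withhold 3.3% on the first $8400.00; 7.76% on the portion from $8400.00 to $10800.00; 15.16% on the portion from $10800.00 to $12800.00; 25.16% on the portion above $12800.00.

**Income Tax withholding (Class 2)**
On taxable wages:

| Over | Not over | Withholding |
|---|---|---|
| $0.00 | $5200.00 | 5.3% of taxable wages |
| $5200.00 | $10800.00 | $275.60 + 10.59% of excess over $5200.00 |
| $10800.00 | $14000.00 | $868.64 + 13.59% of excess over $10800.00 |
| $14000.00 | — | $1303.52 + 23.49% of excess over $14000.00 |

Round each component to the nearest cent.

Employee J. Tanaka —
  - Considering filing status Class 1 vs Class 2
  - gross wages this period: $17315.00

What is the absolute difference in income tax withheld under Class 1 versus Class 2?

Income Tax (Class 1): taxable = $17315.00
  $766.64 + 25.16% × ($17315.00 − $12800.00) = $766.64 + 25.16% × $4515.00 = $1902.61
Income Tax (Class 2): taxable = $17315.00
  $1303.52 + 23.49% × ($17315.00 − $14000.00) = $1303.52 + 23.49% × $3315.00 = $2082.21
Difference: |$1902.61 − $2082.21| = $179.60 (higher under Class 2)

$179.60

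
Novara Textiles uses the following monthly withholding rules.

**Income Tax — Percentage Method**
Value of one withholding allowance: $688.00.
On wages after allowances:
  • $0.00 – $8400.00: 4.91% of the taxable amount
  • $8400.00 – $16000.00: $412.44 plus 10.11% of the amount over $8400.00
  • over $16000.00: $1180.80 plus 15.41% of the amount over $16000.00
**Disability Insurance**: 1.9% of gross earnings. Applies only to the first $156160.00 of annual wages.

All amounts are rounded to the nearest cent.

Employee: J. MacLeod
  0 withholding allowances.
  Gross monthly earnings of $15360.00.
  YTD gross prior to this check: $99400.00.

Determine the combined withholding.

Income Tax: taxable = $15360.00
  $412.44 + 10.11% × ($15360.00 − $8400.00) = $412.44 + 10.11% × $6960.00 = $1116.10
Disability Insurance: 1.9% × $15360.00 = $291.84
Total: $1116.10 + $291.84 = $1407.94

$1407.94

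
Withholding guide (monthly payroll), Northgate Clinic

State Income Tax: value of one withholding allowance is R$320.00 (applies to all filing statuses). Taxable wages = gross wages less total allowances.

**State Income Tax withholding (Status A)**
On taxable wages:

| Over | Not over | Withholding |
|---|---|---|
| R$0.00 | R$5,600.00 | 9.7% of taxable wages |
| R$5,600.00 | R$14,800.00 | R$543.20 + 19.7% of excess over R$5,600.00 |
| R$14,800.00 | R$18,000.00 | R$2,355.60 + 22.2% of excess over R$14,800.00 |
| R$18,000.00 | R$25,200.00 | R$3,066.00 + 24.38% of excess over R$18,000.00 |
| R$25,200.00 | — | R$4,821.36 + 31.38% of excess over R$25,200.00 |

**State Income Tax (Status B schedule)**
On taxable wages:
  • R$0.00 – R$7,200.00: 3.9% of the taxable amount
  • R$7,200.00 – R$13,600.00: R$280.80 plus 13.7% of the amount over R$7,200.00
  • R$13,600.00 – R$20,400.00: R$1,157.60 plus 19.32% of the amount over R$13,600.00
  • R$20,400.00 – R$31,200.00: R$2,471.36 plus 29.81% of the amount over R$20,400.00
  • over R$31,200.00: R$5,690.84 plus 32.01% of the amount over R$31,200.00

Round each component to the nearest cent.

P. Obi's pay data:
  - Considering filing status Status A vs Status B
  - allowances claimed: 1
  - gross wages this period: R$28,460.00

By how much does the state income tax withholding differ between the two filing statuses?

State Income Tax (Status A): taxable = R$28,460.00 − 1×R$320.00 = R$28,140.00
  R$4,821.36 + 31.38% × (R$28,140.00 − R$25,200.00) = R$4,821.36 + 31.38% × R$2,940.00 = R$5,743.93
State Income Tax (Status B): taxable = R$28,460.00 − 1×R$320.00 = R$28,140.00
  R$2,471.36 + 29.81% × (R$28,140.00 − R$20,400.00) = R$2,471.36 + 29.81% × R$7,740.00 = R$4,778.65
Difference: |R$5,743.93 − R$4,778.65| = R$965.28 (higher under Status A)

R$965.28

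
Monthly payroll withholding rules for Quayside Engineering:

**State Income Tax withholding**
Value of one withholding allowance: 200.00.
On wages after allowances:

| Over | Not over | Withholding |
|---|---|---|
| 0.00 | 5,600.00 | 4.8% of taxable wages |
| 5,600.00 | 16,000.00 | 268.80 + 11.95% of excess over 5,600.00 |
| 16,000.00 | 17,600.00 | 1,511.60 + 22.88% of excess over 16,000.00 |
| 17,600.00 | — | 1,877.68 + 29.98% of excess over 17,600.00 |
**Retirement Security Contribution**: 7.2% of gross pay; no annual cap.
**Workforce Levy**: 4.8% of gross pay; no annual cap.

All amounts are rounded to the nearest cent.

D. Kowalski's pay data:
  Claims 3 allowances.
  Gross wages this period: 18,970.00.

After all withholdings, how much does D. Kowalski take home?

14,585.07

State Income Tax: taxable = 18,970.00 − 3×200.00 = 18,370.00
  1,877.68 + 29.98% × (18,370.00 − 17,600.00) = 1,877.68 + 29.98% × 770.00 = 2,108.53
Retirement Security Contribution: 7.2% × 18,970.00 = 1,365.84
Workforce Levy: 4.8% × 18,970.00 = 910.56
Total withheld: 2,108.53 + 1,365.84 + 910.56 = 4,384.93
Net pay: 18,970.00 − 4,384.93 = 14,585.07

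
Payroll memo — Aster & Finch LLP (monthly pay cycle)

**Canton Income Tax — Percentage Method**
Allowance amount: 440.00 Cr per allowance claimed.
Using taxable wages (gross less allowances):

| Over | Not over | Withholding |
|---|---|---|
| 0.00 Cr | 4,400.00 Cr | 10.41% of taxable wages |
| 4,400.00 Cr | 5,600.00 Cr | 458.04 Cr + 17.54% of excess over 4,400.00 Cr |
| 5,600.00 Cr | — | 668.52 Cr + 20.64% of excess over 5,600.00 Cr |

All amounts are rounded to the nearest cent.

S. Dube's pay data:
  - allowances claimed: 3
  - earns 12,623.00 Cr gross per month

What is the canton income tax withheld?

Canton Income Tax: taxable = 12,623.00 Cr − 3×440.00 Cr = 11,303.00 Cr
  668.52 Cr + 20.64% × (11,303.00 Cr − 5,600.00 Cr) = 668.52 Cr + 20.64% × 5,703.00 Cr = 1,845.62 Cr

1,845.62 Cr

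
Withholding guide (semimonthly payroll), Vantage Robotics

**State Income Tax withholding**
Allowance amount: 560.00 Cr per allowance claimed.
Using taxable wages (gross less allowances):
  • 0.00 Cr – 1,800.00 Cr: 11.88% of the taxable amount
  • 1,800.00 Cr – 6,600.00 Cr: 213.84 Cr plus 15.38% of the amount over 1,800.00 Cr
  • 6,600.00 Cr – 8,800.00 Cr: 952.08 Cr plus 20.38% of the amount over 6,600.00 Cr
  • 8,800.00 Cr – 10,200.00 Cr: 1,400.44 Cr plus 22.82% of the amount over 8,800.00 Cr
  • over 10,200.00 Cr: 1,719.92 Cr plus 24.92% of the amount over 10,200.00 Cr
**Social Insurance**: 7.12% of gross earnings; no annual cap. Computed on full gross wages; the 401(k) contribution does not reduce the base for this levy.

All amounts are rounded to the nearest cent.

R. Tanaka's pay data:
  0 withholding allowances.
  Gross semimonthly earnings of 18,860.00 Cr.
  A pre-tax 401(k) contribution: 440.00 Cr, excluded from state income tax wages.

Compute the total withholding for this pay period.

5,111.17 Cr

State Income Tax: taxable = 18,860.00 Cr − 440.00 Cr = 18,420.00 Cr
  1,719.92 Cr + 24.92% × (18,420.00 Cr − 10,200.00 Cr) = 1,719.92 Cr + 24.92% × 8,220.00 Cr = 3,768.34 Cr
Social Insurance: 7.12% × 18,860.00 Cr = 1,342.83 Cr
Total: 3,768.34 Cr + 1,342.83 Cr = 5,111.17 Cr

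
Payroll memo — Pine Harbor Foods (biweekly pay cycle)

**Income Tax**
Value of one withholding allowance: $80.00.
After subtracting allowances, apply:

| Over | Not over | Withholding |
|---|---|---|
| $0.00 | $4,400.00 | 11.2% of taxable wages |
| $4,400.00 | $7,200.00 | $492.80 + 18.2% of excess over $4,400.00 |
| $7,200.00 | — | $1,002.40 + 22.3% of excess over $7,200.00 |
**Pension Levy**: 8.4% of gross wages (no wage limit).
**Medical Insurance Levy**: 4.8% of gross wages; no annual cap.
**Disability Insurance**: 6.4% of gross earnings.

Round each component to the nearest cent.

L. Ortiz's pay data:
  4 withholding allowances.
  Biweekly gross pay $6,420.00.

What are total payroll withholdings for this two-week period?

Income Tax: taxable = $6,420.00 − 4×$80.00 = $6,100.00
  $492.80 + 18.2% × ($6,100.00 − $4,400.00) = $492.80 + 18.2% × $1,700.00 = $802.20
Pension Levy: 8.4% × $6,420.00 = $539.28
Medical Insurance Levy: 4.8% × $6,420.00 = $308.16
Disability Insurance: 6.4% × $6,420.00 = $410.88
Total: $802.20 + $539.28 + $308.16 + $410.88 = $2,060.52

$2,060.52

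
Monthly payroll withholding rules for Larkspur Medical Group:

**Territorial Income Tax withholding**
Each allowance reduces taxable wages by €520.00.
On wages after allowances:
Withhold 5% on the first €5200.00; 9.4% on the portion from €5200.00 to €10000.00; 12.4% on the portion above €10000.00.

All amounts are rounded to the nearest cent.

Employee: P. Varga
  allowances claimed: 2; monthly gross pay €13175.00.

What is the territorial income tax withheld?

Territorial Income Tax: taxable = €13175.00 − 2×€520.00 = €12135.00
  €711.20 + 12.4% × (€12135.00 − €10000.00) = €711.20 + 12.4% × €2135.00 = €975.94

€975.94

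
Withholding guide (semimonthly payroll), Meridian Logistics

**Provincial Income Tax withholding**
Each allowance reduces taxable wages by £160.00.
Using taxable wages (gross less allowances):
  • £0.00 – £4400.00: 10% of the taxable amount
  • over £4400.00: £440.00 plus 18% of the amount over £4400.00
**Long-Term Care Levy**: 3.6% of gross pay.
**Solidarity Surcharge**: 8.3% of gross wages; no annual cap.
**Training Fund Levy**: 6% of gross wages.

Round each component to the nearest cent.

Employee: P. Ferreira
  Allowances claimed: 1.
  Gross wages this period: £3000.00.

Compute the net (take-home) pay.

£2179.00

Provincial Income Tax: taxable = £3000.00 − 1×£160.00 = £2840.00
  10% × £2840.00 = £284.00
Long-Term Care Levy: 3.6% × £3000.00 = £108.00
Solidarity Surcharge: 8.3% × £3000.00 = £249.00
Training Fund Levy: 6% × £3000.00 = £180.00
Total withheld: £284.00 + £108.00 + £249.00 + £180.00 = £821.00
Net pay: £3000.00 − £821.00 = £2179.00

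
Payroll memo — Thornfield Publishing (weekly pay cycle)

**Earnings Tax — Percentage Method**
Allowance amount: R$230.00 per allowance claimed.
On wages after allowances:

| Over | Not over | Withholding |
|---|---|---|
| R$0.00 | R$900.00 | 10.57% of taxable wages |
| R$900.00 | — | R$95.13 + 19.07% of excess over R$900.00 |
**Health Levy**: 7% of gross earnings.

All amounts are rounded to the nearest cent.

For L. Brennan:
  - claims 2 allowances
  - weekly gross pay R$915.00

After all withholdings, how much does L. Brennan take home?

Earnings Tax: taxable = R$915.00 − 2×R$230.00 = R$455.00
  10.57% × R$455.00 = R$48.09
Health Levy: 7% × R$915.00 = R$64.05
Total withheld: R$48.09 + R$64.05 = R$112.14
Net pay: R$915.00 − R$112.14 = R$802.86

R$802.86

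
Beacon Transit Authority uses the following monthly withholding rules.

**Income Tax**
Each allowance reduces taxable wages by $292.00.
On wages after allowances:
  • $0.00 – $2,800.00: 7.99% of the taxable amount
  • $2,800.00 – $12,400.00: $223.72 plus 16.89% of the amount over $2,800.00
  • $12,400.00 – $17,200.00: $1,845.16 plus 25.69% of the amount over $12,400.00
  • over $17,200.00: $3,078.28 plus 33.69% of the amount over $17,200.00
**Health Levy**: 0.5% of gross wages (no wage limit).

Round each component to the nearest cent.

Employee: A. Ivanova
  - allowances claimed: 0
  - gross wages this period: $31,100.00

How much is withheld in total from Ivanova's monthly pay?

$7,916.69

Income Tax: taxable = $31,100.00
  $3,078.28 + 33.69% × ($31,100.00 − $17,200.00) = $3,078.28 + 33.69% × $13,900.00 = $7,761.19
Health Levy: 0.5% × $31,100.00 = $155.50
Total: $7,761.19 + $155.50 = $7,916.69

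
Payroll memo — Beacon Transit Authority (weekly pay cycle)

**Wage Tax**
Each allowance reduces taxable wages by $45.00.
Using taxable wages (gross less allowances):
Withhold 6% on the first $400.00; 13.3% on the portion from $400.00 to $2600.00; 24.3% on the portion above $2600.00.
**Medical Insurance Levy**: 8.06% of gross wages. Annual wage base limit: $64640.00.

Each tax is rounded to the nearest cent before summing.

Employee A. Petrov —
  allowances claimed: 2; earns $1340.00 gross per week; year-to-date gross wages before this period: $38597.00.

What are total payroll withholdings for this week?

$245.05

Wage Tax: taxable = $1340.00 − 2×$45.00 = $1250.00
  $24.00 + 13.3% × ($1250.00 − $400.00) = $24.00 + 13.3% × $850.00 = $137.05
Medical Insurance Levy: 8.06% × $1340.00 = $108.00
Total: $137.05 + $108.00 = $245.05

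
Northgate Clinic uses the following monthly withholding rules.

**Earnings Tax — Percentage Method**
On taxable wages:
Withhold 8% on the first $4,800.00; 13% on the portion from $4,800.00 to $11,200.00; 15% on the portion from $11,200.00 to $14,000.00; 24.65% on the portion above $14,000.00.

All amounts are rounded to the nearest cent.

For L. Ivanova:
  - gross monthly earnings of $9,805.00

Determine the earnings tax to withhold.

$1,034.65

Earnings Tax: taxable = $9,805.00
  $384.00 + 13% × ($9,805.00 − $4,800.00) = $384.00 + 13% × $5,005.00 = $1,034.65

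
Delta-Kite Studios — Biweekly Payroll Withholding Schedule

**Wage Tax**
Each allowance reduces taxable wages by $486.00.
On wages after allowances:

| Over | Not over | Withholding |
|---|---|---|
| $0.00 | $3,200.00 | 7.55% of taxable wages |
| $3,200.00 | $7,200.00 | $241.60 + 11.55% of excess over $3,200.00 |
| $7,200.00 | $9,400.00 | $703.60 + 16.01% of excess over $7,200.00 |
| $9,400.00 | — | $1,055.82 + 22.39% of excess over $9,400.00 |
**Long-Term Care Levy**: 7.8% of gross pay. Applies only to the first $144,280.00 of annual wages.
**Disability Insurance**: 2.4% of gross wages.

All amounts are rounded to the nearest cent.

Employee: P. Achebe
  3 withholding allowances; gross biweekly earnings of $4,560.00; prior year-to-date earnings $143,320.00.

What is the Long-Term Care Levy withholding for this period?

Long-Term Care Levy: cap $144,280.00 − YTD $143,320.00 = $960.00 subject; 7.8% × $960.00 = $74.88

$74.88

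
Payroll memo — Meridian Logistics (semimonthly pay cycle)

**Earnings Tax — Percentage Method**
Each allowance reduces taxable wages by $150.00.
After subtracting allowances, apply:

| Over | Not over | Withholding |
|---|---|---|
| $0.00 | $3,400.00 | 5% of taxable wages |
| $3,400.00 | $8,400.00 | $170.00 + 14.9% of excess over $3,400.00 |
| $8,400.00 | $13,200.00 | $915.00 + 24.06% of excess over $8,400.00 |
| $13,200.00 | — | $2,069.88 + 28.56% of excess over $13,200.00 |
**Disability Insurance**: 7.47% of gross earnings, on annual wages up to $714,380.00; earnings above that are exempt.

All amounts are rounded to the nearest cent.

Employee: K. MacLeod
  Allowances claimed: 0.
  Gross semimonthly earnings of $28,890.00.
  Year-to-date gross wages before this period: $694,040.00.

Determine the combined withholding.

$8,070.34

Earnings Tax: taxable = $28,890.00
  $2,069.88 + 28.56% × ($28,890.00 − $13,200.00) = $2,069.88 + 28.56% × $15,690.00 = $6,550.94
Disability Insurance: cap $714,380.00 − YTD $694,040.00 = $20,340.00 subject; 7.47% × $20,340.00 = $1,519.40
Total: $6,550.94 + $1,519.40 = $8,070.34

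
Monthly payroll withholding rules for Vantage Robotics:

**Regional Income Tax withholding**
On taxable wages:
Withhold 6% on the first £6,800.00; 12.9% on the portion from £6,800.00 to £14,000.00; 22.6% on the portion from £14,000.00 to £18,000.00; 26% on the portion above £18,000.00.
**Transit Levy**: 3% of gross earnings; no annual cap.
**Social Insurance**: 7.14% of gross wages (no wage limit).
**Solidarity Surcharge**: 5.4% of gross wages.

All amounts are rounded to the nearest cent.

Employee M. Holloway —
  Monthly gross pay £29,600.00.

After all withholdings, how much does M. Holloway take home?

£19,743.36

Regional Income Tax: taxable = £29,600.00
  £2,240.80 + 26% × (£29,600.00 − £18,000.00) = £2,240.80 + 26% × £11,600.00 = £5,256.80
Transit Levy: 3% × £29,600.00 = £888.00
Social Insurance: 7.14% × £29,600.00 = £2,113.44
Solidarity Surcharge: 5.4% × £29,600.00 = £1,598.40
Total withheld: £5,256.80 + £888.00 + £2,113.44 + £1,598.40 = £9,856.64
Net pay: £29,600.00 − £9,856.64 = £19,743.36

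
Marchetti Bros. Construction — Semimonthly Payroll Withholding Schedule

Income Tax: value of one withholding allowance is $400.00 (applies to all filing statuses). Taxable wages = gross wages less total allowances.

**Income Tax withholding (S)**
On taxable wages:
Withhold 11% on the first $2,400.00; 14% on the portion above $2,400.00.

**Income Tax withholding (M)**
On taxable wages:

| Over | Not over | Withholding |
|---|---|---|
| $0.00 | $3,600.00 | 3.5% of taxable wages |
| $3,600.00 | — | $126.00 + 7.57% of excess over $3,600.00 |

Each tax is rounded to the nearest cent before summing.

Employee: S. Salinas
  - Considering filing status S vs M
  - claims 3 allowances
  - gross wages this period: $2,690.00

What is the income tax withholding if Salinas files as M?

$52.15

Income Tax (M): taxable = $2,690.00 − 3×$400.00 = $1,490.00
  3.5% × $1,490.00 = $52.15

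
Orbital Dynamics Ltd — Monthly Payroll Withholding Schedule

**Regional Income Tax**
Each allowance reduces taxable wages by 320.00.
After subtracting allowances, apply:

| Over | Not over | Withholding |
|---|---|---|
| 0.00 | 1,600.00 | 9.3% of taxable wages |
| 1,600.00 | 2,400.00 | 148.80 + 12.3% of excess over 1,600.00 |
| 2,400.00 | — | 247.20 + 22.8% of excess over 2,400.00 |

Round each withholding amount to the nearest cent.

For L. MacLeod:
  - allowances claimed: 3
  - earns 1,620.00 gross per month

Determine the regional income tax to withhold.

Regional Income Tax: taxable = 1,620.00 − 3×320.00 = 660.00
  9.3% × 660.00 = 61.38

61.38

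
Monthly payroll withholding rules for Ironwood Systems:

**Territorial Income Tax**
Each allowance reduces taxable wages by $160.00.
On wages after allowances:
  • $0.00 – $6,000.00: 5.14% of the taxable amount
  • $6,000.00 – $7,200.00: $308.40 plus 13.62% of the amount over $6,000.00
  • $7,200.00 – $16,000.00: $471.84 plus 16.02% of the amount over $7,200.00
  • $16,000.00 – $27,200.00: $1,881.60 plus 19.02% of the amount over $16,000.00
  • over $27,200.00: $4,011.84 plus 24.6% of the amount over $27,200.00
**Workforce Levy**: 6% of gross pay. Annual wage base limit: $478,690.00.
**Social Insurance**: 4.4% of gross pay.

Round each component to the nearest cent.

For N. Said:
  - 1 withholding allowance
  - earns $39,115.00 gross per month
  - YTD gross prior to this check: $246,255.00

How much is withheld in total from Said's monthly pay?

$10,971.53

Territorial Income Tax: taxable = $39,115.00 − 1×$160.00 = $38,955.00
  $4,011.84 + 24.6% × ($38,955.00 − $27,200.00) = $4,011.84 + 24.6% × $11,755.00 = $6,903.57
Workforce Levy: 6% × $39,115.00 = $2,346.90
Social Insurance: 4.4% × $39,115.00 = $1,721.06
Total: $6,903.57 + $2,346.90 + $1,721.06 = $10,971.53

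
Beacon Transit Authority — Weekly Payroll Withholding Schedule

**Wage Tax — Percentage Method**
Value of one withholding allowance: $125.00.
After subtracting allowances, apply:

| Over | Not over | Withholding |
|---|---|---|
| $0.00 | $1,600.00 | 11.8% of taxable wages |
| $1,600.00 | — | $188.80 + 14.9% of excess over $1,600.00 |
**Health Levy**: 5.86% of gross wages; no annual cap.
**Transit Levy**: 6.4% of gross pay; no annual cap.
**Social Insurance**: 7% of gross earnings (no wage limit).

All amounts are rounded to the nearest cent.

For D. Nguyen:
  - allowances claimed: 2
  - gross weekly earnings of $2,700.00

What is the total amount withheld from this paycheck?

$835.47

Wage Tax: taxable = $2,700.00 − 2×$125.00 = $2,450.00
  $188.80 + 14.9% × ($2,450.00 − $1,600.00) = $188.80 + 14.9% × $850.00 = $315.45
Health Levy: 5.86% × $2,700.00 = $158.22
Transit Levy: 6.4% × $2,700.00 = $172.80
Social Insurance: 7% × $2,700.00 = $189.00
Total: $315.45 + $158.22 + $172.80 + $189.00 = $835.47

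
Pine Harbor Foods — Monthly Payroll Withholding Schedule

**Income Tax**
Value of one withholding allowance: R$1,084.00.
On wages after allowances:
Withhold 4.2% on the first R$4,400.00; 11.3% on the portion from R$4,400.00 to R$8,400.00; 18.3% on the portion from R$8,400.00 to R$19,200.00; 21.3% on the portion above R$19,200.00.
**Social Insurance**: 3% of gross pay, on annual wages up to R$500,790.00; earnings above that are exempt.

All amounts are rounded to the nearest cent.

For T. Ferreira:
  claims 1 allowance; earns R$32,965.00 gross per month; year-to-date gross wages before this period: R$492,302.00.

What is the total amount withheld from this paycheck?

R$5,568.89

Income Tax: taxable = R$32,965.00 − 1×R$1,084.00 = R$31,881.00
  R$2,613.20 + 21.3% × (R$31,881.00 − R$19,200.00) = R$2,613.20 + 21.3% × R$12,681.00 = R$5,314.25
Social Insurance: cap R$500,790.00 − YTD R$492,302.00 = R$8,488.00 subject; 3% × R$8,488.00 = R$254.64
Total: R$5,314.25 + R$254.64 = R$5,568.89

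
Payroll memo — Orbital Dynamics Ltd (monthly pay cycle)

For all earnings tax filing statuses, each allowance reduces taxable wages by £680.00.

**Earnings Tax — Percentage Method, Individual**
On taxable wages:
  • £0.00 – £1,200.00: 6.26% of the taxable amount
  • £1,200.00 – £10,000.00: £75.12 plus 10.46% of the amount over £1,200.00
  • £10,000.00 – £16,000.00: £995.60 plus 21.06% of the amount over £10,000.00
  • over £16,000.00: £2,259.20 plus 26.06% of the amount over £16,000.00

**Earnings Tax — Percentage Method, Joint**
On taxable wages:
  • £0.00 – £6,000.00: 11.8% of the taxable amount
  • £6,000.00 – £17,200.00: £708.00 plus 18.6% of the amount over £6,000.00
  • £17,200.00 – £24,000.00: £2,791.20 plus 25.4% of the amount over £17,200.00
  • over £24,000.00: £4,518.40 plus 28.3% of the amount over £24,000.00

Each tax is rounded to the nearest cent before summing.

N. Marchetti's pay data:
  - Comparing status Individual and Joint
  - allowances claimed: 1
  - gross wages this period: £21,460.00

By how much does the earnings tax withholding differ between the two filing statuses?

Earnings Tax (Individual): taxable = £21,460.00 − 1×£680.00 = £20,780.00
  £2,259.20 + 26.06% × (£20,780.00 − £16,000.00) = £2,259.20 + 26.06% × £4,780.00 = £3,504.87
Earnings Tax (Joint): taxable = £21,460.00 − 1×£680.00 = £20,780.00
  £2,791.20 + 25.4% × (£20,780.00 − £17,200.00) = £2,791.20 + 25.4% × £3,580.00 = £3,700.52
Difference: |£3,504.87 − £3,700.52| = £195.65 (higher under Joint)

£195.65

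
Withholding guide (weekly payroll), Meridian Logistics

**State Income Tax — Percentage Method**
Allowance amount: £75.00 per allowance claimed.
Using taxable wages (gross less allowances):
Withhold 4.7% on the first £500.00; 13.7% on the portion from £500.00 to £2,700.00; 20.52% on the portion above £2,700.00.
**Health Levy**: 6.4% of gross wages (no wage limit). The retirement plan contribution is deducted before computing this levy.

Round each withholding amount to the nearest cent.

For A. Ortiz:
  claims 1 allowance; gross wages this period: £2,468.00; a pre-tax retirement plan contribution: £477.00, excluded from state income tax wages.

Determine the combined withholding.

£344.91

State Income Tax: taxable = £2,468.00 − £477.00 − 1×£75.00 = £1,916.00
  £23.50 + 13.7% × (£1,916.00 − £500.00) = £23.50 + 13.7% × £1,416.00 = £217.49
Health Levy: 6.4% × £1,991.00 = £127.42
Total: £217.49 + £127.42 = £344.91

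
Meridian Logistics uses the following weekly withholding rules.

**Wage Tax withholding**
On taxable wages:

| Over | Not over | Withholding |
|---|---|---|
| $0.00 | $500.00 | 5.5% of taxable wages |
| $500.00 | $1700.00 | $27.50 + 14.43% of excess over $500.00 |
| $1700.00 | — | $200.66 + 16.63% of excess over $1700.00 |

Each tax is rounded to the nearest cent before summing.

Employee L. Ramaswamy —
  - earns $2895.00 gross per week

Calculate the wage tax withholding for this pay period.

Wage Tax: taxable = $2895.00
  $200.66 + 16.63% × ($2895.00 − $1700.00) = $200.66 + 16.63% × $1195.00 = $399.39

$399.39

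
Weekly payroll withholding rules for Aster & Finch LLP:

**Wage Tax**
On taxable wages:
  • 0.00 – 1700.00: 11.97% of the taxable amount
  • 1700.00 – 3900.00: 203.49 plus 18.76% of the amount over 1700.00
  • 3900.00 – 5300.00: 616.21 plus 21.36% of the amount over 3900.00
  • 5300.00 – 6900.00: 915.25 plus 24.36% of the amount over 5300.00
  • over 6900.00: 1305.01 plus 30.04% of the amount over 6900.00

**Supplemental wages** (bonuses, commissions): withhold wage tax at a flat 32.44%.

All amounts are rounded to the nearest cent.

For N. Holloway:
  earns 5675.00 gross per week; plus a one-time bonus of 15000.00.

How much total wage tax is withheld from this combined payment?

5872.60

Wage Tax: taxable = 5675.00
  915.25 + 24.36% × (5675.00 − 5300.00) = 915.25 + 24.36% × 375.00 = 1006.60
Supplemental (32.44% flat on bonus): 32.44% × 15000.00 = 4866.00
Total wage tax: 1006.60 + 4866.00 = 5872.60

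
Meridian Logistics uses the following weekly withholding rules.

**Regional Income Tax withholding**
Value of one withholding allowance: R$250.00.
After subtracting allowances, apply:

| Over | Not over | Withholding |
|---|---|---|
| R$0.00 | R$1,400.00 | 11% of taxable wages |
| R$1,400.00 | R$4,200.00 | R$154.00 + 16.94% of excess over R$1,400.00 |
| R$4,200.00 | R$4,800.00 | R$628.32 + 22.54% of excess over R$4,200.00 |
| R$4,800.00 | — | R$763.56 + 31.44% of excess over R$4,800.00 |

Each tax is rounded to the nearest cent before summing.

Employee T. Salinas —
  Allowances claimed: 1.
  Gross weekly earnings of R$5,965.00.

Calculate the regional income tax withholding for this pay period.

Regional Income Tax: taxable = R$5,965.00 − 1×R$250.00 = R$5,715.00
  R$763.56 + 31.44% × (R$5,715.00 − R$4,800.00) = R$763.56 + 31.44% × R$915.00 = R$1,051.24

R$1,051.24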